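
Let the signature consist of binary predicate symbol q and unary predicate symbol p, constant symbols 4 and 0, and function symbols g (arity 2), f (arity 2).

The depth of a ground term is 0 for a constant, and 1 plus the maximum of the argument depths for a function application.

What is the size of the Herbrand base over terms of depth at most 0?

6

First count ground terms of depth ≤ 0.
Let N_k = |{terms of depth ≤ k}|. Then N_0 = 2 and N_k = 2 + N_{k-1}^2 + N_{k-1}^2 for k ≥ 1 (one summand per function symbol, arity giving the exponent).
N_0 = 2
Explicitly: 4, 0.
So |H| = 2.
For each predicate symbol, the number of ground atoms is |H| raised to its arity; summing:
  q: 2^2 = 4;  p: 2
Total ground atoms: 4 + 2 = 6.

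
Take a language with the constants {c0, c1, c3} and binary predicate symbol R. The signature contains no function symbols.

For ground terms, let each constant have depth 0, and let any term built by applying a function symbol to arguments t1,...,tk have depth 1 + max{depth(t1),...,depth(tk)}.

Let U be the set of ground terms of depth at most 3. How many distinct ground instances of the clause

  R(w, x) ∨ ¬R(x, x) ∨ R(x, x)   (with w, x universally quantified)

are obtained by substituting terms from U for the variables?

Ground terms of depth ≤ 3:
  With no function symbols every ground term is a constant, so there are exactly 3 ground terms at every depth bound.
  N_0 = 3
  N_1 = 3
  N_2 = 3
  N_3 = 3
So there are 3 ground terms available for substitution.
The body mentions every one of the 2 quantified variables; since ground terms form a free algebra, no two substitutions collapse to the same formula.
Number of ground instances = 3^2 = 9.

9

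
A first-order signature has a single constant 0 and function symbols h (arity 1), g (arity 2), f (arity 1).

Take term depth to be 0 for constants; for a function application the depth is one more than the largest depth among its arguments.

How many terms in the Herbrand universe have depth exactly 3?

651

Let N_k = |{terms of depth ≤ k}|. Then N_0 = 1 and N_k = 1 + N_{k-1} + N_{k-1}^2 + N_{k-1} for k ≥ 1 (one summand per function symbol, arity giving the exponent).
N_0 = 1
N_1 = 1 + 1 + 1^2 + 1 = 4
N_2 = 1 + 4 + 4^2 + 4 = 25
N_3 = 1 + 25 + 25^2 + 25 = 676
Terms of depth exactly 3: N_3 − N_2 = 676 − 25 = 651.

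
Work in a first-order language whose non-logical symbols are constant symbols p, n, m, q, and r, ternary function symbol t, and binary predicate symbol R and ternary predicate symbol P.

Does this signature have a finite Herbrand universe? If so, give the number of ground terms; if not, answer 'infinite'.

infinite

The signature has at least one function symbol (t, arity 3) and at least one constant (p).
Iterating t gives infinitely many distinct ground terms: p, t(p, p, p), t(t(p, p, p), t(p, p, p), t(p, p, p)), ...
So the Herbrand universe is infinite.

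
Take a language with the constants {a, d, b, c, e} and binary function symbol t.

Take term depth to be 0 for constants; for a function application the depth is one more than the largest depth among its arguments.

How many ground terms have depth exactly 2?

If N_k denotes the number of depth-≤k ground terms, the 5 constants give N_0 = 5, and each function symbol of arity r contributes N_{k-1}^r new terms at level k: N_k = 5 + N_{k-1}^2.
N_0 = 5
N_1 = 5 + 5^2 = 30
N_2 = 5 + 30^2 = 905
Terms of depth exactly 2: N_2 − N_1 = 905 − 30 = 875.

875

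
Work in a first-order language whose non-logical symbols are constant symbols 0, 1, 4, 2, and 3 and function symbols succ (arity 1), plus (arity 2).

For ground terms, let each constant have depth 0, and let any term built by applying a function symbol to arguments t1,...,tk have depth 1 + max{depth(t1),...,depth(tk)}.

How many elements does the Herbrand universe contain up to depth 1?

35

Write N_k for the number of ground terms of depth ≤ k. A term of depth ≤ k is either a constant or a function symbol applied to arguments of depth ≤ k−1, so N_k = 5 + N_{k-1} + N_{k-1}^2.
N_0 = 5
N_1 = 5 + 5 + 5^2 = 35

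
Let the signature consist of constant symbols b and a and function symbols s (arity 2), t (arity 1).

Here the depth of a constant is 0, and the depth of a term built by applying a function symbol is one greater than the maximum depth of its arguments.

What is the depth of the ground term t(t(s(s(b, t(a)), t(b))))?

depth(t(a)) = 1 + depth(a) = 1 + 0 = 1
depth(s(b, t(a))) = 1 + max(0, 1) = 2
depth(t(b)) = 1 + depth(b) = 1 + 0 = 1
depth(s(s(b, t(a)), t(b))) = 1 + max(2, 1) = 3
depth(t(s(s(b, t(a)), t(b)))) = 1 + depth(s(s(b, t(a)), t(b))) = 1 + 3 = 4
depth(t(t(s(s(b, t(a)), t(b))))) = 1 + depth(t(s(s(b, t(a)), t(b)))) = 1 + 4 = 5

5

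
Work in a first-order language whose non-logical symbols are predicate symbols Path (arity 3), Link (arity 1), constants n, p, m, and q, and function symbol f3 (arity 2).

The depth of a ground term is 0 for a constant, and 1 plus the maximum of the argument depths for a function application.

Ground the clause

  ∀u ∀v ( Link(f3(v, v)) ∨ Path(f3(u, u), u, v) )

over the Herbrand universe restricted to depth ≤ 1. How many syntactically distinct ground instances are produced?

400

Ground terms of depth ≤ 1:
  Let N_k count ground terms of depth at most k. Each non-constant term of depth ≤ k is some function symbol applied to depth-≤(k−1) arguments, giving N_k = 4 + N_{k-1}^2.
  N_0 = 4
  N_1 = 4 + 4^2 = 20
So there are 20 ground terms available for substitution.
There are 2 variables to instantiate (u, v), each occurring in at least one literal, so different choices give different ground instances.
Number of ground instances = 20^2 = 400.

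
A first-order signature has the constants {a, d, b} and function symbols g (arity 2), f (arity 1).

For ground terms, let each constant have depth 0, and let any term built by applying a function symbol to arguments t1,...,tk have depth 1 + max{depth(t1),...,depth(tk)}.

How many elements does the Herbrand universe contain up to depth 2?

Let N_k = |{terms of depth ≤ k}|. Then N_0 = 3 and N_k = 3 + N_{k-1}^2 + N_{k-1} for k ≥ 1 (one summand per function symbol, arity giving the exponent).
N_0 = 3
N_1 = 3 + 3^2 + 3 = 15
N_2 = 3 + 15^2 + 15 = 243

243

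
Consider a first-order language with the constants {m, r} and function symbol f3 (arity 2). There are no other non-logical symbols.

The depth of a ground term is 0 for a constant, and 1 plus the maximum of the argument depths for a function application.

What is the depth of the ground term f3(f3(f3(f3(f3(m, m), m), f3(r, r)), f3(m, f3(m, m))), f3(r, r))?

depth(f3(m, m)) = 1 + max(0, 0) = 1
depth(f3(f3(m, m), m)) = 1 + max(1, 0) = 2
depth(f3(r, r)) = 1 + max(0, 0) = 1
depth(f3(f3(f3(m, m), m), f3(r, r))) = 1 + max(2, 1) = 3
depth(f3(m, f3(m, m))) = 1 + max(0, 1) = 2
depth(f3(f3(f3(f3(m, m), m), f3(r, r)), f3(m, f3(m, m)))) = 1 + max(3, 2) = 4
depth(f3(f3(f3(f3(f3(m, m), m), f3(r, r)), f3(m, f3(m, m))), f3(r, r))) = 1 + max(4, 1) = 5

5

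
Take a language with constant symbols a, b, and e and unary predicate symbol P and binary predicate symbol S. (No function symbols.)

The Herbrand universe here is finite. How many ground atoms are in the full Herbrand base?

With no function symbols, the Herbrand universe is just the 3 constants.
Ground atoms per predicate: P: 3, S: 3^2 = 9.
Herbrand base size = 3 + 9 = 12.

12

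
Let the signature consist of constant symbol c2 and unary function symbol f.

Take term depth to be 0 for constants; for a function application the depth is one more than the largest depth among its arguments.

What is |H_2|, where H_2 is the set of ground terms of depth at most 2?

3

Count level by level. With function symbols f/1, the terms of depth ≤ k are the 1 constant together with each function applied to depth-≤(k−1) tuples, so N_k = 1 + N_{k-1}.
N_0 = 1
N_1 = 1 + 1 = 2
N_2 = 1 + 2 = 3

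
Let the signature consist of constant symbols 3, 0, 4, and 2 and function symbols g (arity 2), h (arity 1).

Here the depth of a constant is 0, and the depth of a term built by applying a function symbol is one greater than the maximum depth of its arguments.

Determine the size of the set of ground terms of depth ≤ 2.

604

Write N_k for the number of ground terms of depth ≤ k. A term of depth ≤ k is either a constant or a function symbol applied to arguments of depth ≤ k−1, so N_k = 4 + N_{k-1}^2 + N_{k-1}.
N_0 = 4
N_1 = 4 + 4^2 + 4 = 24
N_2 = 4 + 24^2 + 24 = 604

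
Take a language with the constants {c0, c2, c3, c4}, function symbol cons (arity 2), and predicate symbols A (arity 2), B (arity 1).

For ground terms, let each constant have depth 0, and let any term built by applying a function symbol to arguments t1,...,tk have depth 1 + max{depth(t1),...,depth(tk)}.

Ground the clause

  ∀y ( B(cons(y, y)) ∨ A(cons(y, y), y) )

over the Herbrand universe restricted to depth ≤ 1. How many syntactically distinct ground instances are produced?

20

Ground terms of depth ≤ 1:
  Let N_k count ground terms of depth at most k. Each non-constant term of depth ≤ k is some function symbol applied to depth-≤(k−1) arguments, giving N_k = 4 + N_{k-1}^2.
  N_0 = 4
  N_1 = 4 + 4^2 = 20
So there are 20 ground terms available for substitution.
The clause has 1 distinct variable (y), which appears in the body. In the free term algebra distinct substitutions yield syntactically distinct ground instances.
Number of ground instances = 20.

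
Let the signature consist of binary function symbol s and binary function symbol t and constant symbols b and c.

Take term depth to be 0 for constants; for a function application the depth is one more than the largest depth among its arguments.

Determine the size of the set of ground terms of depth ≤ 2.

202

Count level by level. With function symbols s/2, t/2, the terms of depth ≤ k are the 2 constants together with each function applied to depth-≤(k−1) tuples, so N_k = 2 + N_{k-1}^2 + N_{k-1}^2.
N_0 = 2
N_1 = 2 + 2^2 + 2^2 = 10
N_2 = 2 + 10^2 + 10^2 = 202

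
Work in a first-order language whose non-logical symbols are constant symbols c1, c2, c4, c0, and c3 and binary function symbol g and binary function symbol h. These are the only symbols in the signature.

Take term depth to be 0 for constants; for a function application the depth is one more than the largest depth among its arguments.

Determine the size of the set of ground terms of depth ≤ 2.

6055

Count level by level. With function symbols g/2, h/2, the terms of depth ≤ k are the 5 constants together with each function applied to depth-≤(k−1) tuples, so N_k = 5 + N_{k-1}^2 + N_{k-1}^2.
N_0 = 5
N_1 = 5 + 5^2 + 5^2 = 55
N_2 = 5 + 55^2 + 55^2 = 6055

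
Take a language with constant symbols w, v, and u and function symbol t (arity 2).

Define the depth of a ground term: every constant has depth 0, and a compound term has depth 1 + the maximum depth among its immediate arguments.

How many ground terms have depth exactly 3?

Let N_k = |{terms of depth ≤ k}|. Then N_0 = 3 and N_k = 3 + N_{k-1}^2 for k ≥ 1 (one summand per function symbol, arity giving the exponent).
N_0 = 3
N_1 = 3 + 3^2 = 12
N_2 = 3 + 12^2 = 147
N_3 = 3 + 147^2 = 21612
Terms of depth exactly 3: N_3 − N_2 = 21612 − 147 = 21465.

21465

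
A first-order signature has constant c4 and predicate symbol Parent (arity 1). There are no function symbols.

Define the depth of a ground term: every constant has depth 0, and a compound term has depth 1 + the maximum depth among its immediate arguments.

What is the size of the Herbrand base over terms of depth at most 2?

1

First count ground terms of depth ≤ 2.
With no function symbols every ground term is a constant, so there is exactly 1 ground term at every depth bound.
N_0 = 1
N_1 = 1
N_2 = 1
Explicitly: c4.
So |H| = 1.
Ground atoms are formed by filling each argument slot of a predicate with a term from H, so an r-ary predicate gives |H|^r atoms:
  Parent: 1
Total ground atoms: 1.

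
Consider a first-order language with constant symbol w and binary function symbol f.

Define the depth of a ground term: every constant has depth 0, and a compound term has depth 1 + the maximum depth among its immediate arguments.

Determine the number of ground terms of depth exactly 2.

3

Write N_k for the number of ground terms of depth ≤ k. A term of depth ≤ k is either a constant or a function symbol applied to arguments of depth ≤ k−1, so N_k = 1 + N_{k-1}^2.
N_0 = 1
N_1 = 1 + 1^2 = 2
N_2 = 1 + 2^2 = 5
Terms of depth exactly 2: N_2 − N_1 = 5 − 2 = 3.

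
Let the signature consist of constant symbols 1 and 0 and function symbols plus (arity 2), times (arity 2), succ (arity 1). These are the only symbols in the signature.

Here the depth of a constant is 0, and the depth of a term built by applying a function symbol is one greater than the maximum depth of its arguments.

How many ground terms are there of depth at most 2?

If N_k denotes the number of depth-≤k ground terms, the 2 constants give N_0 = 2, and each function symbol of arity r contributes N_{k-1}^r new terms at level k: N_k = 2 + N_{k-1}^2 + N_{k-1}^2 + N_{k-1}.
N_0 = 2
N_1 = 2 + 2^2 + 2^2 + 2 = 12
N_2 = 2 + 12^2 + 12^2 + 12 = 302

302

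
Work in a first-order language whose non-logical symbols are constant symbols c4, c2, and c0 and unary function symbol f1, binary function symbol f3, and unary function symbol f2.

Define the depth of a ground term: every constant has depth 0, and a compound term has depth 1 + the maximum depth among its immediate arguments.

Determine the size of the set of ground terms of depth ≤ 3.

132498

Count level by level. With function symbols f1/1, f3/2, f2/1, the terms of depth ≤ k are the 3 constants together with each function applied to depth-≤(k−1) tuples, so N_k = 3 + N_{k-1} + N_{k-1}^2 + N_{k-1}.
N_0 = 3
N_1 = 3 + 3 + 3^2 + 3 = 18
N_2 = 3 + 18 + 18^2 + 18 = 363
N_3 = 3 + 363 + 363^2 + 363 = 132498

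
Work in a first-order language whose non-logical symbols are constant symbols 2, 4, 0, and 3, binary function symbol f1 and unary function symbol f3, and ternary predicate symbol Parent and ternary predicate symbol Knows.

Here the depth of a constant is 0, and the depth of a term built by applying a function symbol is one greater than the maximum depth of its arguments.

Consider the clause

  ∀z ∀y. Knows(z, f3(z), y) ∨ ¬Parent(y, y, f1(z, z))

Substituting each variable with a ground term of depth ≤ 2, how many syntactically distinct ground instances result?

Ground terms of depth ≤ 2:
  Write N_k for the number of ground terms of depth ≤ k. A term of depth ≤ k is either a constant or a function symbol applied to arguments of depth ≤ k−1, so N_k = 4 + N_{k-1}^2 + N_{k-1}.
  N_0 = 4
  N_1 = 4 + 4^2 + 4 = 24
  N_2 = 4 + 24^2 + 24 = 604
So there are 604 ground terms available for substitution.
The body mentions every one of the 2 quantified variables; since ground terms form a free algebra, no two substitutions collapse to the same formula.
Number of ground instances = 604^2 = 364816.

364816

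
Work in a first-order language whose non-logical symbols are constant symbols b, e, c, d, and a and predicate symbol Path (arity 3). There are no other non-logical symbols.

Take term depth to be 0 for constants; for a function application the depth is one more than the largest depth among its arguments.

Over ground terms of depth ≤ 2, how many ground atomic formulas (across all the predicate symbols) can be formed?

First count ground terms of depth ≤ 2.
With no function symbols every ground term is a constant, so there are exactly 5 ground terms at every depth bound.
N_0 = 5
N_1 = 5
N_2 = 5
So |H| = 5.
For each predicate symbol, the number of ground atoms is |H| raised to its arity; summing:
  Path: 5^3 = 125
Total ground atoms: 125.

125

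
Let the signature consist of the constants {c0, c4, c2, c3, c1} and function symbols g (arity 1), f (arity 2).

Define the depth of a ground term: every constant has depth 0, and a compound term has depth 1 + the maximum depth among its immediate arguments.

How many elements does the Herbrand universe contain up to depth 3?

1601495

Let N_k count ground terms of depth at most k. Each non-constant term of depth ≤ k is some function symbol applied to depth-≤(k−1) arguments, giving N_k = 5 + N_{k-1} + N_{k-1}^2.
N_0 = 5
N_1 = 5 + 5 + 5^2 = 35
N_2 = 5 + 35 + 35^2 = 1265
N_3 = 5 + 1265 + 1265^2 = 1601495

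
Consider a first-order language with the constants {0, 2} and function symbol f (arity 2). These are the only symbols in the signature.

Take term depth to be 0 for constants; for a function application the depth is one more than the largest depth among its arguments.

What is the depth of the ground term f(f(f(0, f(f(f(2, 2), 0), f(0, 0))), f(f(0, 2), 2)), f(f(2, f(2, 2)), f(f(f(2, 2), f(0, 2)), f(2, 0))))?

depth(f(2, 2)) = 1 + max(0, 0) = 1
depth(f(f(2, 2), 0)) = 1 + max(1, 0) = 2
depth(f(0, 0)) = 1 + max(0, 0) = 1
depth(f(f(f(2, 2), 0), f(0, 0))) = 1 + max(2, 1) = 3
depth(f(0, f(f(f(2, 2), 0), f(0, 0)))) = 1 + max(0, 3) = 4
depth(f(0, 2)) = 1 + max(0, 0) = 1
depth(f(f(0, 2), 2)) = 1 + max(1, 0) = 2
depth(f(f(0, f(f(f(2, 2), 0), f(0, 0))), f(f(0, 2), 2))) = 1 + max(4, 2) = 5
depth(f(2, f(2, 2))) = 1 + max(0, 1) = 2
depth(f(f(2, 2), f(0, 2))) = 1 + max(1, 1) = 2
depth(f(2, 0)) = 1 + max(0, 0) = 1
depth(f(f(f(2, 2), f(0, 2)), f(2, 0))) = 1 + max(2, 1) = 3
depth(f(f(2, f(2, 2)), f(f(f(2, 2), f(0, 2)), f(2, 0)))) = 1 + max(2, 3) = 4
depth(f(f(f(0, f(f(f(2, 2), 0), f(0, 0))), f(f(0, 2), 2)), f(f(2, f(2, 2)), f(f(f(2, 2), f(0, 2)), f(2, 0))))) = 1 + max(5, 4) = 6

6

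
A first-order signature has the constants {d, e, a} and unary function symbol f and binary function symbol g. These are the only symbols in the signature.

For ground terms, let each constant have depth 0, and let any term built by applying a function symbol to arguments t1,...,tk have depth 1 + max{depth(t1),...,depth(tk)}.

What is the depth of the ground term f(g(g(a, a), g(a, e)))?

depth(g(a, a)) = 1 + max(0, 0) = 1
depth(g(a, e)) = 1 + max(0, 0) = 1
depth(g(g(a, a), g(a, e))) = 1 + max(1, 1) = 2
depth(f(g(g(a, a), g(a, e)))) = 1 + depth(g(g(a, a), g(a, e))) = 1 + 2 = 3

3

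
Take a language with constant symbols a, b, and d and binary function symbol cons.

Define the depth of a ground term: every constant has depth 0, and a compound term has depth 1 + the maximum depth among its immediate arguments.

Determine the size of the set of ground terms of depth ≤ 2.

147

Write N_k for the number of ground terms of depth ≤ k. A term of depth ≤ k is either a constant or a function symbol applied to arguments of depth ≤ k−1, so N_k = 3 + N_{k-1}^2.
N_0 = 3
N_1 = 3 + 3^2 = 12
N_2 = 3 + 12^2 = 147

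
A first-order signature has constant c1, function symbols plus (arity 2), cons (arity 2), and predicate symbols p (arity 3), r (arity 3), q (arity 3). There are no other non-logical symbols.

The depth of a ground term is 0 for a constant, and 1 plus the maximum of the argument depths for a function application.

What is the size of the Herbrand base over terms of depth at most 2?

First count ground terms of depth ≤ 2.
Write N_k for the number of ground terms of depth ≤ k. A term of depth ≤ k is either a constant or a function symbol applied to arguments of depth ≤ k−1, so N_k = 1 + N_{k-1}^2 + N_{k-1}^2.
N_0 = 1
N_1 = 1 + 1^2 + 1^2 = 3
N_2 = 1 + 3^2 + 3^2 = 19
So |H| = 19.
Each predicate of arity r yields |H|^r ground atoms (one per choice of an r-tuple from H):
  p: 19^3 = 6859;  r: 19^3 = 6859;  q: 19^3 = 6859
Total ground atoms: 6859 + 6859 + 6859 = 20577.

20577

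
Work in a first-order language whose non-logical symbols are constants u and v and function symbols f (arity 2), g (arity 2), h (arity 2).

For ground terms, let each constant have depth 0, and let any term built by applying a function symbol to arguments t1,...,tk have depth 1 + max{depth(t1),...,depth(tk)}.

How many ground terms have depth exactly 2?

Let N_k count ground terms of depth at most k. Each non-constant term of depth ≤ k is some function symbol applied to depth-≤(k−1) arguments, giving N_k = 2 + N_{k-1}^2 + N_{k-1}^2 + N_{k-1}^2.
N_0 = 2
N_1 = 2 + 2^2 + 2^2 + 2^2 = 14
N_2 = 2 + 14^2 + 14^2 + 14^2 = 590
Terms of depth exactly 2: N_2 − N_1 = 590 − 14 = 576.

576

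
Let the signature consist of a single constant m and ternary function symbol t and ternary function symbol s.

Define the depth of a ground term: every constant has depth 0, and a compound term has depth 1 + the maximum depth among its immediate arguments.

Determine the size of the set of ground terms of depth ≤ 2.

55

Let N_k = |{terms of depth ≤ k}|. Then N_0 = 1 and N_k = 1 + N_{k-1}^3 + N_{k-1}^3 for k ≥ 1 (one summand per function symbol, arity giving the exponent).
N_0 = 1
N_1 = 1 + 1^3 + 1^3 = 3
N_2 = 1 + 3^3 + 3^3 = 55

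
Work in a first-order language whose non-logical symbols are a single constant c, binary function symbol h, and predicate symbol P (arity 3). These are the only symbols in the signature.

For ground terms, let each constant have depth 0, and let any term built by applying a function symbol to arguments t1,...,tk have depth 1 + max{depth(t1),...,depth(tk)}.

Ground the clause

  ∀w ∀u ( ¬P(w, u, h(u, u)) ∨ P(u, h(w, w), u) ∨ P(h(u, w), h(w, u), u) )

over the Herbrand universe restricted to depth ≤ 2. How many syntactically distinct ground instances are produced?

Ground terms of depth ≤ 2:
  Write N_k for the number of ground terms of depth ≤ k. A term of depth ≤ k is either a constant or a function symbol applied to arguments of depth ≤ k−1, so N_k = 1 + N_{k-1}^2.
  N_0 = 1
  N_1 = 1 + 1^2 = 2
  N_2 = 1 + 2^2 = 5
So there are 5 ground terms available for substitution.
There are 2 variables to instantiate (w, u), each occurring in at least one literal, so different choices give different ground instances.
Number of ground instances = 5^2 = 25.

25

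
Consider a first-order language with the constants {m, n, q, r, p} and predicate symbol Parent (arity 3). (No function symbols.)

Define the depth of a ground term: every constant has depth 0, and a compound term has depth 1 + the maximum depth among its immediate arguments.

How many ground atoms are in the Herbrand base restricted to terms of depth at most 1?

125

First count ground terms of depth ≤ 1.
With no function symbols every ground term is a constant, so there are exactly 5 ground terms at every depth bound.
N_0 = 5
N_1 = 5
Explicitly: m, n, q, r, p.
So |H| = 5.
For each predicate symbol, the number of ground atoms is |H| raised to its arity; summing:
  Parent: 5^3 = 125
Total ground atoms: 125.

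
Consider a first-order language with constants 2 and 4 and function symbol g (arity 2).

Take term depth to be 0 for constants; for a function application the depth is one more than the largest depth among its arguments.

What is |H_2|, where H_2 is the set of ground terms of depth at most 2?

Write N_k for the number of ground terms of depth ≤ k. A term of depth ≤ k is either a constant or a function symbol applied to arguments of depth ≤ k−1, so N_k = 2 + N_{k-1}^2.
N_0 = 2
N_1 = 2 + 2^2 = 6
N_2 = 2 + 6^2 = 38

38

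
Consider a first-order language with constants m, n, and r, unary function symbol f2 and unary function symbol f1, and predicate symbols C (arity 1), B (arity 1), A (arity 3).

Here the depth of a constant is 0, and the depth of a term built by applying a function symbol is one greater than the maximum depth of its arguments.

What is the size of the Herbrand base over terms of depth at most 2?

First count ground terms of depth ≤ 2.
Let N_k = |{terms of depth ≤ k}|. Then N_0 = 3 and N_k = 3 + N_{k-1} + N_{k-1} for k ≥ 1 (one summand per function symbol, arity giving the exponent).
N_0 = 3
N_1 = 3 + 3 + 3 = 9
N_2 = 3 + 9 + 9 = 21
So |H| = 21.
A ground atom is a predicate applied to a tuple of terms from H, so the count is the sum over predicates of |H|^arity:
  C: 21;  B: 21;  A: 21^3 = 9261
Total ground atoms: 21 + 21 + 9261 = 9303.

9303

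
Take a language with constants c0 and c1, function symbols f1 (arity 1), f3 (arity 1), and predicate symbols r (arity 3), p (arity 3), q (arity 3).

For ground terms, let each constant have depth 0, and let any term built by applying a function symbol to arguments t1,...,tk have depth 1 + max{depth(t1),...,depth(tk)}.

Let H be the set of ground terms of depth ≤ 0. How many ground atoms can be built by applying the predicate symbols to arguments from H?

24

First count ground terms of depth ≤ 0.
Let N_k = |{terms of depth ≤ k}|. Then N_0 = 2 and N_k = 2 + N_{k-1} + N_{k-1} for k ≥ 1 (one summand per function symbol, arity giving the exponent).
N_0 = 2
Explicitly: c0, c1.
So |H| = 2.
Ground atoms are formed by filling each argument slot of a predicate with a term from H, so an r-ary predicate gives |H|^r atoms:
  r: 2^3 = 8;  p: 2^3 = 8;  q: 2^3 = 8
Total ground atoms: 8 + 8 + 8 = 24.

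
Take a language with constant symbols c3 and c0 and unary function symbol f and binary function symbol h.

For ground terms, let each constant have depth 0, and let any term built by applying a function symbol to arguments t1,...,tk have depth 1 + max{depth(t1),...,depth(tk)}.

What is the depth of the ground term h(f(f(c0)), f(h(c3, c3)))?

depth(f(c0)) = 1 + depth(c0) = 1 + 0 = 1
depth(f(f(c0))) = 1 + depth(f(c0)) = 1 + 1 = 2
depth(h(c3, c3)) = 1 + max(0, 0) = 1
depth(f(h(c3, c3))) = 1 + depth(h(c3, c3)) = 1 + 1 = 2
depth(h(f(f(c0)), f(h(c3, c3)))) = 1 + max(2, 2) = 3

3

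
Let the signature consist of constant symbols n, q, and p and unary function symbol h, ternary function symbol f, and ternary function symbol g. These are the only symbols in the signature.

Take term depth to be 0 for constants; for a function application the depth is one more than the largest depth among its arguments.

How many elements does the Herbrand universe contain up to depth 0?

3

Count level by level. With function symbols h/1, f/3, g/3, the terms of depth ≤ k are the 3 constants together with each function applied to depth-≤(k−1) tuples, so N_k = 3 + N_{k-1} + N_{k-1}^3 + N_{k-1}^3.
N_0 = 3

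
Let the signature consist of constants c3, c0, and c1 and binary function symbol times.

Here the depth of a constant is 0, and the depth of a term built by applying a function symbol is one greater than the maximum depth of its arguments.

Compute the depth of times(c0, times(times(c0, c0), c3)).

depth(times(c0, c0)) = 1 + max(0, 0) = 1
depth(times(times(c0, c0), c3)) = 1 + max(1, 0) = 2
depth(times(c0, times(times(c0, c0), c3))) = 1 + max(0, 2) = 3

3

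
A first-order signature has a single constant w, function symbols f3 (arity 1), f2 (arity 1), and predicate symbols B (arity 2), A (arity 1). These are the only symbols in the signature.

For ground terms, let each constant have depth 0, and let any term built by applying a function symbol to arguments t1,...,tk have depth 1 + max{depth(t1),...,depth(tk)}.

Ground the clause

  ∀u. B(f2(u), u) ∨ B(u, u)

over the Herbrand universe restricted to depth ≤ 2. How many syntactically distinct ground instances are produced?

7

Ground terms of depth ≤ 2:
  Let N_k = |{terms of depth ≤ k}|. Then N_0 = 1 and N_k = 1 + N_{k-1} + N_{k-1} for k ≥ 1 (one summand per function symbol, arity giving the exponent).
  N_0 = 1
  N_1 = 1 + 1 + 1 = 3
  N_2 = 1 + 3 + 3 = 7
So there are 7 ground terms available for substitution.
There is 1 variable to instantiate (u),  occurring in at least one literal, so different choices give different ground instances.
Number of ground instances = 7.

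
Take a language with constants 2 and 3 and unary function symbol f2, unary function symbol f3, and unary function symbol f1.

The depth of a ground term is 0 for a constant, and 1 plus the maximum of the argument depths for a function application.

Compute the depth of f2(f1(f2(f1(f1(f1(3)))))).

6

depth(f1(3)) = 1 + depth(3) = 1 + 0 = 1
depth(f1(f1(3))) = 1 + depth(f1(3)) = 1 + 1 = 2
depth(f1(f1(f1(3)))) = 1 + depth(f1(f1(3))) = 1 + 2 = 3
depth(f2(f1(f1(f1(3))))) = 1 + depth(f1(f1(f1(3)))) = 1 + 3 = 4
depth(f1(f2(f1(f1(f1(3)))))) = 1 + depth(f2(f1(f1(f1(3))))) = 1 + 4 = 5
depth(f2(f1(f2(f1(f1(f1(3))))))) = 1 + depth(f1(f2(f1(f1(f1(3)))))) = 1 + 5 = 6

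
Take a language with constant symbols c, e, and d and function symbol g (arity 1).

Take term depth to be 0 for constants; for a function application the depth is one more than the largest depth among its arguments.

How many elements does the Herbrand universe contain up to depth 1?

6

Count level by level. With function symbols g/1, the terms of depth ≤ k are the 3 constants together with each function applied to depth-≤(k−1) tuples, so N_k = 3 + N_{k-1}.
N_0 = 3
N_1 = 3 + 3 = 6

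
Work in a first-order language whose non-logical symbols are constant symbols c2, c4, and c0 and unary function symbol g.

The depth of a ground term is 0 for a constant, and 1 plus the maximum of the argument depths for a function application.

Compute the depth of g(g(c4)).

2

depth(g(c4)) = 1 + depth(c4) = 1 + 0 = 1
depth(g(g(c4))) = 1 + depth(g(c4)) = 1 + 1 = 2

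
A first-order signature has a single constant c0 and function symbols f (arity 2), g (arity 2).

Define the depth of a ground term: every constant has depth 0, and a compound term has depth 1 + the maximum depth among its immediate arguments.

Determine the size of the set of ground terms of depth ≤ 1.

3

Write N_k for the number of ground terms of depth ≤ k. A term of depth ≤ k is either a constant or a function symbol applied to arguments of depth ≤ k−1, so N_k = 1 + N_{k-1}^2 + N_{k-1}^2.
N_0 = 1
N_1 = 1 + 1^2 + 1^2 = 3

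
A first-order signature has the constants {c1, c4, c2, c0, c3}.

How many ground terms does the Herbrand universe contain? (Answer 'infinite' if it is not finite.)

There are no function symbols, so every ground term is one of the 5 constants.
The Herbrand universe is {c1, c4, c2, c0, c3}, which is finite with 5 elements.

5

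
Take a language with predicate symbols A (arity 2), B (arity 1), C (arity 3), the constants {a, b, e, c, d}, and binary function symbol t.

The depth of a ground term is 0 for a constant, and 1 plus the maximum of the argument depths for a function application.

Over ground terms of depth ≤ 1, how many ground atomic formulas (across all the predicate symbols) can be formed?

27930

First count ground terms of depth ≤ 1.
If N_k denotes the number of depth-≤k ground terms, the 5 constants give N_0 = 5, and each function symbol of arity r contributes N_{k-1}^r new terms at level k: N_k = 5 + N_{k-1}^2.
N_0 = 5
N_1 = 5 + 5^2 = 30
So |H| = 30.
Each predicate of arity r yields |H|^r ground atoms (one per choice of an r-tuple from H):
  A: 30^2 = 900;  B: 30;  C: 30^3 = 27000
Total ground atoms: 900 + 30 + 27000 = 27930.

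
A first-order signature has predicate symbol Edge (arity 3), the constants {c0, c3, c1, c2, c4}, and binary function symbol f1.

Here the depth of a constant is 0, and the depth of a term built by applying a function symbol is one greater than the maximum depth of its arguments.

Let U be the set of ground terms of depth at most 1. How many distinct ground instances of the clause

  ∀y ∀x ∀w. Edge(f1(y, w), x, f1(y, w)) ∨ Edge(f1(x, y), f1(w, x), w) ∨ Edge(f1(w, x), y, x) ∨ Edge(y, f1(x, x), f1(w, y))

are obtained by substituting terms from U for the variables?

Ground terms of depth ≤ 1:
  Count level by level. With function symbols f1/2, the terms of depth ≤ k are the 5 constants together with each function applied to depth-≤(k−1) tuples, so N_k = 5 + N_{k-1}^2.
  N_0 = 5
  N_1 = 5 + 5^2 = 30
So there are 30 ground terms available for substitution.
The clause has 3 distinct variables (y, x, w), each appearing in the body. In the free term algebra distinct substitutions yield syntactically distinct ground instances.
Number of ground instances = 30^3 = 27000.

27000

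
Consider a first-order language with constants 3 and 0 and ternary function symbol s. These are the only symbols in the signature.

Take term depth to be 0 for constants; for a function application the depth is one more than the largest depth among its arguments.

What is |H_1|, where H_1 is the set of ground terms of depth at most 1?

10

If N_k denotes the number of depth-≤k ground terms, the 2 constants give N_0 = 2, and each function symbol of arity r contributes N_{k-1}^r new terms at level k: N_k = 2 + N_{k-1}^3.
N_0 = 2
N_1 = 2 + 2^3 = 10
Explicitly: 3, 0, s(3, 3, 3), s(3, 3, 0), s(3, 0, 3), s(3, 0, 0), s(0, 3, 3), s(0, 3, 0), s(0, 0, 3), s(0, 0, 0).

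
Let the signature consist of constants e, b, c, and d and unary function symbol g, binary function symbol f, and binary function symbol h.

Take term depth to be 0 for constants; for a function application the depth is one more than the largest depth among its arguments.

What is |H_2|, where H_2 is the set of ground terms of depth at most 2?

Let N_k = |{terms of depth ≤ k}|. Then N_0 = 4 and N_k = 4 + N_{k-1} + N_{k-1}^2 + N_{k-1}^2 for k ≥ 1 (one summand per function symbol, arity giving the exponent).
N_0 = 4
N_1 = 4 + 4 + 4^2 + 4^2 = 40
N_2 = 4 + 40 + 40^2 + 40^2 = 3244

3244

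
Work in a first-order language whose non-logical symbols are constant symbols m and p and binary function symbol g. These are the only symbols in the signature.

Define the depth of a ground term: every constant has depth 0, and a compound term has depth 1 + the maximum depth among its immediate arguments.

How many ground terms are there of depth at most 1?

6

Let N_k = |{terms of depth ≤ k}|. Then N_0 = 2 and N_k = 2 + N_{k-1}^2 for k ≥ 1 (one summand per function symbol, arity giving the exponent).
N_0 = 2
N_1 = 2 + 2^2 = 6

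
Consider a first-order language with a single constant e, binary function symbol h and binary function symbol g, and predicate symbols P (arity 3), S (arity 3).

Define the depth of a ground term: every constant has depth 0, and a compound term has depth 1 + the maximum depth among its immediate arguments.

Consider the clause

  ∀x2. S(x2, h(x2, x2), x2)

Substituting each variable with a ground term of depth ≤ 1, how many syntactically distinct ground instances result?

Ground terms of depth ≤ 1:
  Write N_k for the number of ground terms of depth ≤ k. A term of depth ≤ k is either a constant or a function symbol applied to arguments of depth ≤ k−1, so N_k = 1 + N_{k-1}^2 + N_{k-1}^2.
  N_0 = 1
  N_1 = 1 + 1^2 + 1^2 = 3
So there are 3 ground terms available for substitution.
There is 1 variable to instantiate (x2),  occurring in at least one literal, so different choices give different ground instances.
Number of ground instances = 3.

3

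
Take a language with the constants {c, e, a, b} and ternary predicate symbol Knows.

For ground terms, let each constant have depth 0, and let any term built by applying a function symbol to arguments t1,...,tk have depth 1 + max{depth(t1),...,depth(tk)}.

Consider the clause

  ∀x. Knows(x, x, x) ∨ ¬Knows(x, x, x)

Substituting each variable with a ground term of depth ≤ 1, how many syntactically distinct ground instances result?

4

Ground terms of depth ≤ 1:
  With no function symbols every ground term is a constant, so there are exactly 4 ground terms at every depth bound.
  N_0 = 4
  N_1 = 4
  Explicitly: c, e, a, b.
So there are 4 ground terms available for substitution.
There is 1 variable to instantiate (x),  occurring in at least one literal, so different choices give different ground instances.
Number of ground instances = 4.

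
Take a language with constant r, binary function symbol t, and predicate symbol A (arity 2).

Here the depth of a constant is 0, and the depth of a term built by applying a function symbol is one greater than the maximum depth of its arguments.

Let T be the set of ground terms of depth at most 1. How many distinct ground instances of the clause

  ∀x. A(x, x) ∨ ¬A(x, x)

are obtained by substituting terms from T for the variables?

2

Ground terms of depth ≤ 1:
  If N_k denotes the number of depth-≤k ground terms, the 1 constant gives N_0 = 1, and each function symbol of arity r contributes N_{k-1}^r new terms at level k: N_k = 1 + N_{k-1}^2.
  N_0 = 1
  N_1 = 1 + 1^2 = 2
  Explicitly: r, t(r, r).
So there are 2 ground terms available for substitution.
There is 1 variable to instantiate (x),  occurring in at least one literal, so different choices give different ground instances.
Number of ground instances = 2.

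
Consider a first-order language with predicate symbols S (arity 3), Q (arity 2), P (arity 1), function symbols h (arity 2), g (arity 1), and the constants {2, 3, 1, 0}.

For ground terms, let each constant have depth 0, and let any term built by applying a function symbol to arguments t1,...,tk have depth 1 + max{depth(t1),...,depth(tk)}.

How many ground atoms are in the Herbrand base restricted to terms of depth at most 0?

84

First count ground terms of depth ≤ 0.
Let N_k count ground terms of depth at most k. Each non-constant term of depth ≤ k is some function symbol applied to depth-≤(k−1) arguments, giving N_k = 4 + N_{k-1}^2 + N_{k-1}.
N_0 = 4
Explicitly: 2, 3, 1, 0.
So |H| = 4.
For each predicate symbol, the number of ground atoms is |H| raised to its arity; summing:
  S: 4^3 = 64;  Q: 4^2 = 16;  P: 4
Total ground atoms: 64 + 16 + 4 = 84.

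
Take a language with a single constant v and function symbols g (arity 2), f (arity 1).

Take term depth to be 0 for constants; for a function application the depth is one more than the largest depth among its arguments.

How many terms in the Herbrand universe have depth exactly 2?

Let N_k = |{terms of depth ≤ k}|. Then N_0 = 1 and N_k = 1 + N_{k-1}^2 + N_{k-1} for k ≥ 1 (one summand per function symbol, arity giving the exponent).
N_0 = 1
N_1 = 1 + 1^2 + 1 = 3
N_2 = 1 + 3^2 + 3 = 13
Terms of depth exactly 2: N_2 − N_1 = 13 − 3 = 10.

10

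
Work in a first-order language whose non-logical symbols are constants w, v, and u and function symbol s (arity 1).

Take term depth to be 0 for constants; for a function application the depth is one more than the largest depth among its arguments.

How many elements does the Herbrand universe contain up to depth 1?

6

If N_k denotes the number of depth-≤k ground terms, the 3 constants give N_0 = 3, and each function symbol of arity r contributes N_{k-1}^r new terms at level k: N_k = 3 + N_{k-1}.
N_0 = 3
N_1 = 3 + 3 = 6
Explicitly: w, v, u, s(w), s(v), s(u).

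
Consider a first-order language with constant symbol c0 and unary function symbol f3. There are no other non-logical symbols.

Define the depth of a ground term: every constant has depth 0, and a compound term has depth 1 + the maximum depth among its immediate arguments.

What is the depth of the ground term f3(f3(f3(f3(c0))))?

4

depth(f3(c0)) = 1 + depth(c0) = 1 + 0 = 1
depth(f3(f3(c0))) = 1 + depth(f3(c0)) = 1 + 1 = 2
depth(f3(f3(f3(c0)))) = 1 + depth(f3(f3(c0))) = 1 + 2 = 3
depth(f3(f3(f3(f3(c0))))) = 1 + depth(f3(f3(f3(c0)))) = 1 + 3 = 4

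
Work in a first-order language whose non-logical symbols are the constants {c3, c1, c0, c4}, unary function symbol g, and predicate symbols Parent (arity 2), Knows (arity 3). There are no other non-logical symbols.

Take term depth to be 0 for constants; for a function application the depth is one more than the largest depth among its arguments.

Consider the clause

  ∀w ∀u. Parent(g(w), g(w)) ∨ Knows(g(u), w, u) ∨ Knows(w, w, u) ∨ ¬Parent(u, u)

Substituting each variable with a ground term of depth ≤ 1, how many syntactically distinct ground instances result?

64

Ground terms of depth ≤ 1:
  Let N_k = |{terms of depth ≤ k}|. Then N_0 = 4 and N_k = 4 + N_{k-1} for k ≥ 1 (one summand per function symbol, arity giving the exponent).
  N_0 = 4
  N_1 = 4 + 4 = 8
  Explicitly: c3, c1, c0, c4, g(c3), g(c1), g(c0), g(c4).
So there are 8 ground terms available for substitution.
The clause has 2 distinct variables (w, u), each appearing in the body. In the free term algebra distinct substitutions yield syntactically distinct ground instances.
Number of ground instances = 8^2 = 64.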